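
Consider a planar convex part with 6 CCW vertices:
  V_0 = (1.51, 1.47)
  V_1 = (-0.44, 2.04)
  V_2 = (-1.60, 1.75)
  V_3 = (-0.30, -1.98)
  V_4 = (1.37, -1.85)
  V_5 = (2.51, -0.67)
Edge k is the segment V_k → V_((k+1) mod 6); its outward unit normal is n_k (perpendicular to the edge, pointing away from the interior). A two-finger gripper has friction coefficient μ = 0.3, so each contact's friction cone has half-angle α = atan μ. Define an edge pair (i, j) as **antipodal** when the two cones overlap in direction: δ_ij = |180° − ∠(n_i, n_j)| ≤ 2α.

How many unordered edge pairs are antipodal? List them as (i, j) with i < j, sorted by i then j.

α = atan 0.3 = 16.70°;  2α = 33.40°
n_0 = (+0.2806, +0.9598)
n_1 = (-0.2425, +0.9701)
n_2 = (-0.9443, -0.3291)
n_3 = (+0.0776, -0.9970)
n_4 = (+0.7192, -0.6948)
n_5 = (+0.9060, +0.4233)
  (0,1): δ = 149.67°  ·
  (0,2): δ = 54.49°  ·
  (0,3): δ = 20.75°  ✓
  (0,4): δ = 62.28°  ·
  (0,5): δ = 131.34°  ·
  (1,2): δ = 84.82°  ·
  (1,3): δ = 9.59°  ✓
  (1,4): δ = 31.95°  ✓
  (1,5): δ = 101.01°  ·
  (2,3): δ = 104.76°  ·
  (2,4): δ = 63.23°  ·
  (2,5): δ = 5.83°  ✓
  (3,4): δ = 138.46°  ·
  (3,5): δ = 69.40°  ·
  (4,5): δ = 110.94°  ·
antipodal pairs: 4

count = 4; pairs: (0,3), (1,3), (1,4), (2,5)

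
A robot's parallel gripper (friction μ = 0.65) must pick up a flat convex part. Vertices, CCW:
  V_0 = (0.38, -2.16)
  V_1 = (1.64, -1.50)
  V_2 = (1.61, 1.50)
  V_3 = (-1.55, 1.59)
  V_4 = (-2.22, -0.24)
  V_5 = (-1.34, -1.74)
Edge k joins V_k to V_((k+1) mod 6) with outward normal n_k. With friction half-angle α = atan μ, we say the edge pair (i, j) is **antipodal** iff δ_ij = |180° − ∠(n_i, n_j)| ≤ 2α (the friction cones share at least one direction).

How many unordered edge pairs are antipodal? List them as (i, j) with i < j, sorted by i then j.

count = 6; pairs: (0,2), (0,3), (1,3), (1,4), (2,4), (2,5)

α = atan 0.65 = 33.02°;  2α = 66.05°
n_0 = (+0.4640, -0.8858)
n_1 = (+1.0000, +0.0100)
n_2 = (+0.0285, +0.9996)
n_3 = (-0.9390, +0.3438)
n_4 = (-0.8625, -0.5060)
n_5 = (-0.2372, -0.9715)
  (0,1): δ = 117.07°  ·
  (0,2): δ = 29.28°  ✓
  (0,3): δ = 42.25°  ✓
  (0,4): δ = 92.75°  ·
  (0,5): δ = 138.63°  ·
  (1,2): δ = 92.20°  ·
  (1,3): δ = 20.68°  ✓
  (1,4): δ = 29.83°  ✓
  (1,5): δ = 75.70°  ·
  (2,3): δ = 108.48°  ·
  (2,4): δ = 57.97°  ✓
  (2,5): δ = 12.09°  ✓
  (3,4): δ = 129.49°  ·
  (3,5): δ = 83.61°  ·
  (4,5): δ = 134.12°  ·
antipodal pairs: 6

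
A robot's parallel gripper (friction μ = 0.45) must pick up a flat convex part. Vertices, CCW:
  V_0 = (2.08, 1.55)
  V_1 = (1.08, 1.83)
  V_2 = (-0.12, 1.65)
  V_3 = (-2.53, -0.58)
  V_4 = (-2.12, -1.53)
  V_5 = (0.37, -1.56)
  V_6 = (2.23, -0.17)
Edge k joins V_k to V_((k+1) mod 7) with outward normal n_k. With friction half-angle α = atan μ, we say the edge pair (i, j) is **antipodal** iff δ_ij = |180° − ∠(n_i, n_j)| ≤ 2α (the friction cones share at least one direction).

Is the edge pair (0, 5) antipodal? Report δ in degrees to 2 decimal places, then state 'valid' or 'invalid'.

δ = 52.41°, invalid

α = atan 0.45 = 24.23°;  2α = 48.46°
edge 0: e_0 = (-1.00, +0.28);  n_0 = (+0.2696, +0.9630)
edge 5: e_5 = (+1.86, +1.39);  n_5 = (+0.5986, -0.8010)
∠(n_0, n_5) = 127.59°
δ = |180° − 127.59°| = 52.41°
52.41° > 2α = 48.46°  →  invalid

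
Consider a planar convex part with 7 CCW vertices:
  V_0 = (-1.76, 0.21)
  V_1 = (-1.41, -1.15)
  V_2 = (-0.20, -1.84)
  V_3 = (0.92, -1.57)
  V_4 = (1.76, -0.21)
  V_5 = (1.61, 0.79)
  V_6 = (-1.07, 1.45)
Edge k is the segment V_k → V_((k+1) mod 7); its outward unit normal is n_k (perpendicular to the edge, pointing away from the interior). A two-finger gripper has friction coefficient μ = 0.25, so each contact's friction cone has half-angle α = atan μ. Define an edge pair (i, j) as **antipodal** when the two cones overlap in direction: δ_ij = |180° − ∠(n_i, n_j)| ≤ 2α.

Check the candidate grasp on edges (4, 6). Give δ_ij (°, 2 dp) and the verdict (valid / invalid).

δ = 37.62°, invalid

α = atan 0.25 = 14.04°;  2α = 28.07°
edge 4: e_4 = (-0.15, +1.00);  n_4 = (+0.9889, +0.1483)
edge 6: e_6 = (-0.69, -1.24);  n_6 = (-0.8738, +0.4862)
∠(n_4, n_6) = 142.38°
δ = |180° − 142.38°| = 37.62°
37.62° > 2α = 28.07°  →  invalid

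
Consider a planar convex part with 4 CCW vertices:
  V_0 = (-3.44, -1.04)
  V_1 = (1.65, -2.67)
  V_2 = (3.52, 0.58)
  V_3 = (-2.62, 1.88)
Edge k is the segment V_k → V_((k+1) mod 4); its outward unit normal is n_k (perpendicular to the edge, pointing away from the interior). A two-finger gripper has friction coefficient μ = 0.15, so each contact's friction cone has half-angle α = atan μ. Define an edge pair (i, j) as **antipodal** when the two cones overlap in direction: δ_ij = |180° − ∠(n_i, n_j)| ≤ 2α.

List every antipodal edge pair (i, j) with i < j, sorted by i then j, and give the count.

α = atan 0.15 = 8.53°;  2α = 17.06°
n_0 = (-0.3050, -0.9524)
n_1 = (+0.8668, -0.4987)
n_2 = (+0.2071, +0.9783)
n_3 = (-0.9628, +0.2704)
  (0,1): δ = 102.16°  ·
  (0,2): δ = 5.80°  ✓
  (0,3): δ = 92.07°  ·
  (1,2): δ = 72.04°  ·
  (1,3): δ = 14.23°  ✓
  (2,3): δ = 93.73°  ·
antipodal pairs: 2

count = 2; pairs: (0,2), (1,3)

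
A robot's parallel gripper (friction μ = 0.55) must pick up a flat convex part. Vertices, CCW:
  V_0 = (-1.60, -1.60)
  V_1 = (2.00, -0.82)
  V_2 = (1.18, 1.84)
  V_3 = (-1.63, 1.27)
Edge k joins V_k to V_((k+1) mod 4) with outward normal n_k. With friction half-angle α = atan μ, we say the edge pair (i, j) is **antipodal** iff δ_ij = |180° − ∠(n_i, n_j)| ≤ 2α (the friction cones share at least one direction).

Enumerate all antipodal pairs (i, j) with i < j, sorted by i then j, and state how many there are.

α = atan 0.55 = 28.81°;  2α = 57.62°
n_0 = (+0.2118, -0.9773)
n_1 = (+0.9556, +0.2946)
n_2 = (-0.1988, +0.9800)
n_3 = (-0.9999, -0.0105)
  (0,1): δ = 85.09°  ·
  (0,2): δ = 0.76°  ✓
  (0,3): δ = 78.37°  ·
  (1,2): δ = 95.67°  ·
  (1,3): δ = 16.53°  ✓
  (2,3): δ = 100.87°  ·
antipodal pairs: 2

count = 2; pairs: (0,2), (1,3)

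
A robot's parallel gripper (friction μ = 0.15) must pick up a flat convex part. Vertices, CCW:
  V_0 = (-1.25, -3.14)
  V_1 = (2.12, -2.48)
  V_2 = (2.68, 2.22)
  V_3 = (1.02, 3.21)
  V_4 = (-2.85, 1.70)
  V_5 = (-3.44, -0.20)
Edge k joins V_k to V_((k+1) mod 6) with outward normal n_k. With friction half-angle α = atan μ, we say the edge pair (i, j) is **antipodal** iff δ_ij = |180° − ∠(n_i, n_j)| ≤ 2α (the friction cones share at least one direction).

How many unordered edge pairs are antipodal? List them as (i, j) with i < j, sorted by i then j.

α = atan 0.15 = 8.53°;  2α = 17.06°
n_0 = (+0.1922, -0.9814)
n_1 = (+0.9930, -0.1183)
n_2 = (+0.5122, +0.8589)
n_3 = (-0.3635, +0.9316)
n_4 = (-0.9550, +0.2966)
n_5 = (-0.8020, -0.5974)
  (0,1): δ = 107.88°  ·
  (0,2): δ = 41.89°  ·
  (0,3): δ = 10.23°  ✓
  (0,4): δ = 61.67°  ·
  (0,5): δ = 115.60°  ·
  (1,2): δ = 114.02°  ·
  (1,3): δ = 61.89°  ·
  (1,4): δ = 10.46°  ✓
  (1,5): δ = 43.48°  ·
  (2,3): δ = 127.87°  ·
  (2,4): δ = 76.44°  ·
  (2,5): δ = 22.51°  ·
  (3,4): δ = 128.57°  ·
  (3,5): δ = 74.63°  ·
  (4,5): δ = 126.07°  ·
antipodal pairs: 2

count = 2; pairs: (0,3), (1,4)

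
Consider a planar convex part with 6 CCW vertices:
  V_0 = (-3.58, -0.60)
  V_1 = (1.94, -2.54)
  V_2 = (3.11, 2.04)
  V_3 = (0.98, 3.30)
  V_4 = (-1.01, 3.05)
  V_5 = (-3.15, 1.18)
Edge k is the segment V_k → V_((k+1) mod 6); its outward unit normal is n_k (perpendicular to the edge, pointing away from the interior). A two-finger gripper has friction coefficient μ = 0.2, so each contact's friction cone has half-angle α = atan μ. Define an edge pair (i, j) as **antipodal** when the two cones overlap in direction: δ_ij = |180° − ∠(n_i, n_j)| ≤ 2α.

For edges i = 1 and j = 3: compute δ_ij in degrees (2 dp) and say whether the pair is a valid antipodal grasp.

δ = 68.51°, invalid

α = atan 0.2 = 11.31°;  2α = 22.62°
edge 1: e_1 = (+1.17, +4.58);  n_1 = (+0.9689, -0.2475)
edge 3: e_3 = (-1.99, -0.25);  n_3 = (-0.1246, +0.9922)
∠(n_1, n_3) = 111.49°
δ = |180° − 111.49°| = 68.51°
68.51° > 2α = 22.62°  →  invalid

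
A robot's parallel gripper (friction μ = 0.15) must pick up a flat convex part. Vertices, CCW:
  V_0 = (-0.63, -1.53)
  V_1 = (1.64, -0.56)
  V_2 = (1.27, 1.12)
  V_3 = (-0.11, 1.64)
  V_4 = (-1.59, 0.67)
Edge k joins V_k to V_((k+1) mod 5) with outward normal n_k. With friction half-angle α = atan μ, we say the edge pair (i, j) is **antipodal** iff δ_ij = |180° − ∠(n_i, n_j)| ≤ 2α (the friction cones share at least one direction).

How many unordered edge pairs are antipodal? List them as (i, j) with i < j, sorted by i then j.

count = 2; pairs: (0,3), (1,4)

α = atan 0.15 = 8.53°;  2α = 17.06°
n_0 = (+0.3929, -0.9196)
n_1 = (+0.9766, +0.2151)
n_2 = (+0.3526, +0.9358)
n_3 = (-0.5482, +0.8364)
n_4 = (-0.9165, -0.3999)
  (0,1): δ = 100.72°  ·
  (0,2): δ = 43.78°  ·
  (0,3): δ = 10.10°  ✓
  (0,4): δ = 90.44°  ·
  (1,2): δ = 123.07°  ·
  (1,3): δ = 69.18°  ·
  (1,4): δ = 11.15°  ✓
  (2,3): δ = 126.11°  ·
  (2,4): δ = 45.78°  ·
  (3,4): δ = 99.67°  ·
antipodal pairs: 2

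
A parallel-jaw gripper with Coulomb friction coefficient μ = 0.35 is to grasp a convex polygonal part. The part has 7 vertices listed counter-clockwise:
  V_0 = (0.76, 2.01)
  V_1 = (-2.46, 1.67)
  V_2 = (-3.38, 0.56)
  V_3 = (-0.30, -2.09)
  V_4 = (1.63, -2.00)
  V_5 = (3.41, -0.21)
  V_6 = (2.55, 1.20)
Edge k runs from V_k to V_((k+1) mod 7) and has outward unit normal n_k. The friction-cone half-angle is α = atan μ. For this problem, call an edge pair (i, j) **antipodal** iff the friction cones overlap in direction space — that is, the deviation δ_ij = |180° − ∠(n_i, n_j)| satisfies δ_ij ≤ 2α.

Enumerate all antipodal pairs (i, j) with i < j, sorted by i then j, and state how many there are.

α = atan 0.35 = 19.29°;  2α = 38.58°
n_0 = (-0.1050, +0.9945)
n_1 = (-0.7699, +0.6381)
n_2 = (-0.6522, -0.7580)
n_3 = (+0.0466, -0.9989)
n_4 = (+0.7091, -0.7051)
n_5 = (+0.8537, +0.5207)
n_6 = (+0.4123, +0.9111)
  (0,1): δ = 135.68°  ·
  (0,2): δ = 46.74°  ·
  (0,3): δ = 3.36°  ✓
  (0,4): δ = 39.13°  ·
  (0,5): δ = 115.35°  ·
  (0,6): δ = 149.63°  ·
  (1,2): δ = 91.06°  ·
  (1,3): δ = 47.68°  ·
  (1,4): δ = 5.19°  ✓
  (1,5): δ = 71.03°  ·
  (1,6): δ = 105.31°  ·
  (2,3): δ = 136.62°  ·
  (2,4): δ = 94.13°  ·
  (2,5): δ = 17.91°  ✓
  (2,6): δ = 16.36°  ✓
  (3,4): δ = 137.51°  ·
  (3,5): δ = 61.29°  ·
  (3,6): δ = 27.02°  ✓
  (4,5): δ = 103.78°  ·
  (4,6): δ = 69.51°  ·
  (5,6): δ = 145.73°  ·
antipodal pairs: 5

count = 5; pairs: (0,3), (1,4), (2,5), (2,6), (3,6)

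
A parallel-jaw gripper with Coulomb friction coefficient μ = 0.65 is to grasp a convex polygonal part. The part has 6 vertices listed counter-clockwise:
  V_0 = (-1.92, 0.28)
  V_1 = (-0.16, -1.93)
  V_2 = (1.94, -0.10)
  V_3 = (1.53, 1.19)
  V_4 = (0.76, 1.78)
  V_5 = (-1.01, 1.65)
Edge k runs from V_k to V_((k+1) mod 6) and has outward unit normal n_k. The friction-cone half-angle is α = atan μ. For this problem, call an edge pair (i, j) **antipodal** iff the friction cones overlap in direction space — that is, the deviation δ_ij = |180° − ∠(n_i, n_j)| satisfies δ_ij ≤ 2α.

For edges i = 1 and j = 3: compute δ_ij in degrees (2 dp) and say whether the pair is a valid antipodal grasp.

δ = 78.53°, invalid

α = atan 0.65 = 33.02°;  2α = 66.05°
edge 1: e_1 = (+2.10, +1.83);  n_1 = (+0.6570, -0.7539)
edge 3: e_3 = (-0.77, +0.59);  n_3 = (+0.6082, +0.7938)
∠(n_1, n_3) = 101.47°
δ = |180° − 101.47°| = 78.53°
78.53° > 2α = 66.05°  →  invalid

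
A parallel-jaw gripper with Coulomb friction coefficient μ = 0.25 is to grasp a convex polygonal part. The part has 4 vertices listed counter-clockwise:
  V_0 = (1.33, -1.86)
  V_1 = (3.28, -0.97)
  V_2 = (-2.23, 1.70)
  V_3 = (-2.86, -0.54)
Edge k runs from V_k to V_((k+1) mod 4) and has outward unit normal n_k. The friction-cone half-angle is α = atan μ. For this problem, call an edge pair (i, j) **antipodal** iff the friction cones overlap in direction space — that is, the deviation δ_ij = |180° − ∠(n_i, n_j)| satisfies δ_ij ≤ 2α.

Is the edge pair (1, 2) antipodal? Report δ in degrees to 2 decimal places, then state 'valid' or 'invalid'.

δ = 79.86°, invalid

α = atan 0.25 = 14.04°;  2α = 28.07°
edge 1: e_1 = (-5.51, +2.67);  n_1 = (+0.4361, +0.8999)
edge 2: e_2 = (-0.63, -2.24);  n_2 = (-0.9627, +0.2707)
∠(n_1, n_2) = 100.14°
δ = |180° − 100.14°| = 79.86°
79.86° > 2α = 28.07°  →  invalid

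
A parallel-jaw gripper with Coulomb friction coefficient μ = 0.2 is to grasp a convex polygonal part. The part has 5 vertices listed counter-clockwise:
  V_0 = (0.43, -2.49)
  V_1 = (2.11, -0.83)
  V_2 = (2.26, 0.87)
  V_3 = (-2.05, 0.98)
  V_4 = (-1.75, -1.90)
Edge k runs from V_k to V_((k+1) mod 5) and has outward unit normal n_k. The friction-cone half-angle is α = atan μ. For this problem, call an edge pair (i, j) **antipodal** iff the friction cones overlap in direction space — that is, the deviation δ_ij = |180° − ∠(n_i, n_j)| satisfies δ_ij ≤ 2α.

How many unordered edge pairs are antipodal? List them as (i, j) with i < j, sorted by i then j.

α = atan 0.2 = 11.31°;  2α = 22.62°
n_0 = (+0.7029, -0.7113)
n_1 = (+0.9961, -0.0879)
n_2 = (+0.0255, +0.9997)
n_3 = (-0.9946, -0.1036)
n_4 = (-0.2612, -0.9653)
  (0,1): δ = 139.70°  ·
  (0,2): δ = 46.12°  ·
  (0,3): δ = 51.29°  ·
  (0,4): δ = 120.20°  ·
  (1,2): δ = 86.42°  ·
  (1,3): δ = 10.99°  ✓
  (1,4): δ = 79.90°  ·
  (2,3): δ = 82.59°  ·
  (2,4): δ = 13.68°  ✓
  (3,4): δ = 111.09°  ·
antipodal pairs: 2

count = 2; pairs: (1,3), (2,4)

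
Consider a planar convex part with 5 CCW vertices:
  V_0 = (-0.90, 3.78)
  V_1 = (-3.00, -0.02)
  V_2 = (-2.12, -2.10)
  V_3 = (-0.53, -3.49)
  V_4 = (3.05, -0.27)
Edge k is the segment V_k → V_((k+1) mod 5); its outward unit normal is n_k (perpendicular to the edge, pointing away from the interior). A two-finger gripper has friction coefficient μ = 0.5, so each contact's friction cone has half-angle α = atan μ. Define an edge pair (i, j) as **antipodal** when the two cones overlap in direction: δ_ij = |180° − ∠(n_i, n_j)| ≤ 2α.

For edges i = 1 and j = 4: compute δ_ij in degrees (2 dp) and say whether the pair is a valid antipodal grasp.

δ = 21.35°, valid

α = atan 0.5 = 26.57°;  2α = 53.13°
edge 1: e_1 = (+0.88, -2.08);  n_1 = (-0.9210, -0.3896)
edge 4: e_4 = (-3.95, +4.05);  n_4 = (+0.7159, +0.6982)
∠(n_1, n_4) = 158.65°
δ = |180° − 158.65°| = 21.35°
21.35° ≤ 2α = 53.13°  →  valid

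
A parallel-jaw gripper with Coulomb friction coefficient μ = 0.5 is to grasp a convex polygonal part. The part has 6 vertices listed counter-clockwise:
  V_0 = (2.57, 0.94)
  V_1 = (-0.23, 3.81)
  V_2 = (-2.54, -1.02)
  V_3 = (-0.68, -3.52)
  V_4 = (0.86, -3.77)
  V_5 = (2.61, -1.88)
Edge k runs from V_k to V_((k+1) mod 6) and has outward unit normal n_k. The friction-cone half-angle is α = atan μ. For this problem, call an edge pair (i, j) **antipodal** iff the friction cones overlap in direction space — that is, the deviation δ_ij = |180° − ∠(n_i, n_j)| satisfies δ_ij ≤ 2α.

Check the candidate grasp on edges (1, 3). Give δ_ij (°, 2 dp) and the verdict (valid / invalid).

δ = 73.66°, invalid

α = atan 0.5 = 26.57°;  2α = 53.13°
edge 1: e_1 = (-2.31, -4.83);  n_1 = (-0.9021, +0.4315)
edge 3: e_3 = (+1.54, -0.25);  n_3 = (-0.1602, -0.9871)
∠(n_1, n_3) = 106.34°
δ = |180° − 106.34°| = 73.66°
73.66° > 2α = 53.13°  →  invalid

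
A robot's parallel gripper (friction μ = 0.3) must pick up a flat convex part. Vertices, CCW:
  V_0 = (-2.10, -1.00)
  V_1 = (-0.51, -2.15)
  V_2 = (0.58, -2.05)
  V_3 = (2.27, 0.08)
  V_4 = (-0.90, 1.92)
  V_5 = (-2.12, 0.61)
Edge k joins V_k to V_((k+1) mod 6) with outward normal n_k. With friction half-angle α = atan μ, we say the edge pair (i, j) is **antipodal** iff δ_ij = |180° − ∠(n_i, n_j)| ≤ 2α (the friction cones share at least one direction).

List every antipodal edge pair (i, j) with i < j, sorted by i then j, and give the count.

count = 2; pairs: (0,3), (2,4)

α = atan 0.3 = 16.70°;  2α = 33.40°
n_0 = (-0.5860, -0.8103)
n_1 = (+0.0914, -0.9958)
n_2 = (+0.7834, -0.6216)
n_3 = (+0.5020, +0.8649)
n_4 = (-0.7318, +0.6815)
n_5 = (-0.9999, -0.0124)
  (0,1): δ = 138.88°  ·
  (0,2): δ = 92.55°  ·
  (0,3): δ = 5.74°  ✓
  (0,4): δ = 82.91°  ·
  (0,5): δ = 126.59°  ·
  (1,2): δ = 133.67°  ·
  (1,3): δ = 35.37°  ·
  (1,4): δ = 41.80°  ·
  (1,5): δ = 85.47°  ·
  (2,3): δ = 81.70°  ·
  (2,4): δ = 4.53°  ✓
  (2,5): δ = 39.14°  ·
  (3,4): δ = 102.83°  ·
  (3,5): δ = 59.16°  ·
  (4,5): δ = 136.33°  ·
antipodal pairs: 2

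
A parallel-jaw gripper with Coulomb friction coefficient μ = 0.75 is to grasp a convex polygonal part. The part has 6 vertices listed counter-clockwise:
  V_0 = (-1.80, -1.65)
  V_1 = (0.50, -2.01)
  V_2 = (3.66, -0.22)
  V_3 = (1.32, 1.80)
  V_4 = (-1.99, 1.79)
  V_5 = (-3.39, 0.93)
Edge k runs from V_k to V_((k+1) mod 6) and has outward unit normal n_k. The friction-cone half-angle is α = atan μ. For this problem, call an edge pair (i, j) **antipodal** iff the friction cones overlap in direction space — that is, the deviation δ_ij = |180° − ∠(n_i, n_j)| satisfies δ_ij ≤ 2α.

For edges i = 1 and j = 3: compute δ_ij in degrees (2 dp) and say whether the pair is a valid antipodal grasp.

δ = 29.36°, valid

α = atan 0.75 = 36.87°;  2α = 73.74°
edge 1: e_1 = (+3.16, +1.79);  n_1 = (+0.4929, -0.8701)
edge 3: e_3 = (-3.31, -0.01);  n_3 = (-0.0030, +1.0000)
∠(n_1, n_3) = 150.64°
δ = |180° − 150.64°| = 29.36°
29.36° ≤ 2α = 73.74°  →  valid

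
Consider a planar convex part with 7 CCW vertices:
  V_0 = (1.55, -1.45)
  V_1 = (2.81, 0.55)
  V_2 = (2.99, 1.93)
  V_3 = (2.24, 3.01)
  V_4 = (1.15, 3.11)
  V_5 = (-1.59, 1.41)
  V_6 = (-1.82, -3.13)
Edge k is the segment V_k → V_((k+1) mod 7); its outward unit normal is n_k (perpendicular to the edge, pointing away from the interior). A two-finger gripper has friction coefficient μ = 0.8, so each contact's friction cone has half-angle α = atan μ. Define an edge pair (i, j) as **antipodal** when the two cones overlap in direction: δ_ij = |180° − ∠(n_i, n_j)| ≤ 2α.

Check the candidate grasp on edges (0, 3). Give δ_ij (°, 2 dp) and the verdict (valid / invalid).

δ = 63.03°, valid

α = atan 0.8 = 38.66°;  2α = 77.32°
edge 0: e_0 = (+1.26, +2.00);  n_0 = (+0.8461, -0.5330)
edge 3: e_3 = (-1.09, +0.10);  n_3 = (+0.0914, +0.9958)
∠(n_0, n_3) = 116.97°
δ = |180° − 116.97°| = 63.03°
63.03° ≤ 2α = 77.32°  →  valid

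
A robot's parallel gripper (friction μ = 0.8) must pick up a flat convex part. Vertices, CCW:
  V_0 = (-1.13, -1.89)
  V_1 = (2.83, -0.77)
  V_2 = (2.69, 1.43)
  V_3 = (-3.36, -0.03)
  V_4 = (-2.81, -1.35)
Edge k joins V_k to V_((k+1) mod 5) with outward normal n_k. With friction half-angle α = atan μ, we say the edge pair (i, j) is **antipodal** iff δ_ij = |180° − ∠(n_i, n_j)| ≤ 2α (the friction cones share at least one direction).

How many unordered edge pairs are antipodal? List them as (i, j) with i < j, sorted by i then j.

α = atan 0.8 = 38.66°;  2α = 77.32°
n_0 = (+0.2722, -0.9623)
n_1 = (+0.9980, +0.0635)
n_2 = (-0.2346, +0.9721)
n_3 = (-0.9231, -0.3846)
n_4 = (-0.3060, -0.9520)
  (0,1): δ = 102.15°  ·
  (0,2): δ = 2.23°  ✓
  (0,3): δ = 96.83°  ·
  (0,4): δ = 146.39°  ·
  (1,2): δ = 80.07°  ·
  (1,3): δ = 18.98°  ✓
  (1,4): δ = 68.54°  ✓
  (2,3): δ = 80.95°  ·
  (2,4): δ = 31.39°  ✓
  (3,4): δ = 130.44°  ·
antipodal pairs: 4

count = 4; pairs: (0,2), (1,3), (1,4), (2,4)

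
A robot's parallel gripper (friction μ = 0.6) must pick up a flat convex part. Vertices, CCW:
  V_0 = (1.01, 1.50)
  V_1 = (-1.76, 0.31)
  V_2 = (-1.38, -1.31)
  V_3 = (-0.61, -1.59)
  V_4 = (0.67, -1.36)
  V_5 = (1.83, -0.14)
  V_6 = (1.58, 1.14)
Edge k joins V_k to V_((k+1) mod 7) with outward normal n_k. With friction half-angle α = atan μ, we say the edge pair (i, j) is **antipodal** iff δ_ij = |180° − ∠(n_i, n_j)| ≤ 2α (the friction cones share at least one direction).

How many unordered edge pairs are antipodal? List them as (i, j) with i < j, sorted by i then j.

α = atan 0.6 = 30.96°;  2α = 61.93°
n_0 = (-0.3947, +0.9188)
n_1 = (-0.9736, -0.2284)
n_2 = (-0.3417, -0.9398)
n_3 = (+0.1769, -0.9842)
n_4 = (+0.7247, -0.6891)
n_5 = (+0.9815, +0.1917)
n_6 = (+0.5340, +0.8455)
  (0,1): δ = 100.05°  ·
  (0,2): δ = 43.23°  ✓
  (0,3): δ = 13.06°  ✓
  (0,4): δ = 23.20°  ✓
  (0,5): δ = 77.80°  ·
  (0,6): δ = 124.48°  ·
  (1,2): δ = 123.18°  ·
  (1,3): δ = 93.01°  ·
  (1,4): δ = 56.76°  ✓
  (1,5): δ = 2.15°  ✓
  (1,6): δ = 44.52°  ✓
  (2,3): δ = 149.83°  ·
  (2,4): δ = 113.57°  ·
  (2,5): δ = 58.97°  ✓
  (2,6): δ = 12.29°  ✓
  (3,4): δ = 143.74°  ·
  (3,5): δ = 89.14°  ·
  (3,6): δ = 42.46°  ✓
  (4,5): δ = 125.39°  ·
  (4,6): δ = 78.72°  ·
  (5,6): δ = 133.33°  ·
antipodal pairs: 9

count = 9; pairs: (0,2), (0,3), (0,4), (1,4), (1,5), (1,6), (2,5), (2,6), (3,6)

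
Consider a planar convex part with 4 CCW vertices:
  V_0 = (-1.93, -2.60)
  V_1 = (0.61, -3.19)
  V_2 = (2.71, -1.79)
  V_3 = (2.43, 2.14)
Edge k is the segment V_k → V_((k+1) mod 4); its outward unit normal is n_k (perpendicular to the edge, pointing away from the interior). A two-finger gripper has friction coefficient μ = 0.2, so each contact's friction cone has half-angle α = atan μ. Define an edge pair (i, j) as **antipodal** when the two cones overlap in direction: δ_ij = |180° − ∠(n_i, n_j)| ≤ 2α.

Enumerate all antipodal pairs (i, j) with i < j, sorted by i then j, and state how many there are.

α = atan 0.2 = 11.31°;  2α = 22.62°
n_0 = (-0.2263, -0.9741)
n_1 = (+0.5547, -0.8321)
n_2 = (+0.9975, +0.0711)
n_3 = (-0.7360, +0.6770)
  (0,1): δ = 133.23°  ·
  (0,2): δ = 72.85°  ·
  (0,3): δ = 60.47°  ·
  (1,2): δ = 119.61°  ·
  (1,3): δ = 13.70°  ✓
  (2,3): δ = 46.68°  ·
antipodal pairs: 1

count = 1; pairs: (1,3)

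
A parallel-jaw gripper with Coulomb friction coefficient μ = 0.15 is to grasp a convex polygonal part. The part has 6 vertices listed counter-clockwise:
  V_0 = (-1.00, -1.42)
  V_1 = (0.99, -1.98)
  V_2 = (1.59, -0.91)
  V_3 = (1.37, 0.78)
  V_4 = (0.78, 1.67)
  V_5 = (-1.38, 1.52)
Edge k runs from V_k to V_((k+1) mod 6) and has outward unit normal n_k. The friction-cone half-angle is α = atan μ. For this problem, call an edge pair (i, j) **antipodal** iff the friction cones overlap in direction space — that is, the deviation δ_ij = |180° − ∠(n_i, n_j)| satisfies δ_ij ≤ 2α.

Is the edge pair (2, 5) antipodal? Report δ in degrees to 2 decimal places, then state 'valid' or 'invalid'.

α = atan 0.15 = 8.53°;  2α = 17.06°
edge 2: e_2 = (-0.22, +1.69);  n_2 = (+0.9916, +0.1291)
edge 5: e_5 = (+0.38, -2.94);  n_5 = (-0.9918, -0.1282)
∠(n_2, n_5) = 179.95°
δ = |180° − 179.95°| = 0.05°
0.05° ≤ 2α = 17.06°  →  valid

δ = 0.05°, valid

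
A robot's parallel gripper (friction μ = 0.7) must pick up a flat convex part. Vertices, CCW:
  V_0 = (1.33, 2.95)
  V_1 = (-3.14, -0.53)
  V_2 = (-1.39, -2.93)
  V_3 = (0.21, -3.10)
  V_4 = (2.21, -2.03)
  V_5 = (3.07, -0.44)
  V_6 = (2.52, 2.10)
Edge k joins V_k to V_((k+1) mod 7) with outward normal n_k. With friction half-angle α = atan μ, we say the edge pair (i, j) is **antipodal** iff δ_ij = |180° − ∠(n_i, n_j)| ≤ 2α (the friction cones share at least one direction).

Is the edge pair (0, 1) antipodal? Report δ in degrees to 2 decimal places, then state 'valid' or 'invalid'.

α = atan 0.7 = 34.99°;  2α = 69.98°
edge 0: e_0 = (-4.47, -3.48);  n_0 = (-0.6143, +0.7891)
edge 1: e_1 = (+1.75, -2.40);  n_1 = (-0.8080, -0.5892)
∠(n_0, n_1) = 88.20°
δ = |180° − 88.20°| = 91.80°
91.80° > 2α = 69.98°  →  invalid

δ = 91.80°, invalid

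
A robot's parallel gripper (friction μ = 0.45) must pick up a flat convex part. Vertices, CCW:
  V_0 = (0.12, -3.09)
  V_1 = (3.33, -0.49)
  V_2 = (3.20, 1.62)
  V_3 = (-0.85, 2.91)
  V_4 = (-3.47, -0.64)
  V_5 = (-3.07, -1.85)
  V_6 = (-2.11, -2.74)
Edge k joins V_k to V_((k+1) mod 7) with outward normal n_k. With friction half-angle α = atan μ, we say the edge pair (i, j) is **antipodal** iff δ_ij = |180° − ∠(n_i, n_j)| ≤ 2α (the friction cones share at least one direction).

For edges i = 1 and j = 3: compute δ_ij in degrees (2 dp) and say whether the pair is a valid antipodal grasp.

α = atan 0.45 = 24.23°;  2α = 48.46°
edge 1: e_1 = (-0.13, +2.11);  n_1 = (+0.9981, +0.0615)
edge 3: e_3 = (-2.62, -3.55);  n_3 = (-0.8046, +0.5938)
∠(n_1, n_3) = 140.05°
δ = |180° − 140.05°| = 39.95°
39.95° ≤ 2α = 48.46°  →  valid

δ = 39.95°, valid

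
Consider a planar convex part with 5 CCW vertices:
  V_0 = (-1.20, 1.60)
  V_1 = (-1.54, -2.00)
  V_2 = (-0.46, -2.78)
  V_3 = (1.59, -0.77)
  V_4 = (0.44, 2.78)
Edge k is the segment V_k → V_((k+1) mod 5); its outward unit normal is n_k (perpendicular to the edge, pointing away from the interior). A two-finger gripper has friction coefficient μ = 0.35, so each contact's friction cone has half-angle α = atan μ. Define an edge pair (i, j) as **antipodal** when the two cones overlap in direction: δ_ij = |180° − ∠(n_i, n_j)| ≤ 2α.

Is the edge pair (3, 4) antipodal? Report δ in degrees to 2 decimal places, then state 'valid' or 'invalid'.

α = atan 0.35 = 19.29°;  2α = 38.58°
edge 3: e_3 = (-1.15, +3.55);  n_3 = (+0.9513, +0.3082)
edge 4: e_4 = (-1.64, -1.18);  n_4 = (-0.5840, +0.8117)
∠(n_3, n_4) = 107.79°
δ = |180° − 107.79°| = 72.21°
72.21° > 2α = 38.58°  →  invalid

δ = 72.21°, invalid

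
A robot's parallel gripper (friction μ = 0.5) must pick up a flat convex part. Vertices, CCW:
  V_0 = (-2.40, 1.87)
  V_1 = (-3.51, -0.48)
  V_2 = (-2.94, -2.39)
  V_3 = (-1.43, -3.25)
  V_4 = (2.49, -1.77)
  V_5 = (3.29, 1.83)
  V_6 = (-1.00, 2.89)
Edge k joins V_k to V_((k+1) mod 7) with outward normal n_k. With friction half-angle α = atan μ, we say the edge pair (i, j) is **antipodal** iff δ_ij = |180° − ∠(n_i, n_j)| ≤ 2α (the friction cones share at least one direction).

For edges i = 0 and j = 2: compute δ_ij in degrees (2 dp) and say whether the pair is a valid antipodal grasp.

δ = 94.38°, invalid

α = atan 0.5 = 26.57°;  2α = 53.13°
edge 0: e_0 = (-1.11, -2.35);  n_0 = (-0.9042, +0.4271)
edge 2: e_2 = (+1.51, -0.86);  n_2 = (-0.4949, -0.8690)
∠(n_0, n_2) = 85.62°
δ = |180° − 85.62°| = 94.38°
94.38° > 2α = 53.13°  →  invalid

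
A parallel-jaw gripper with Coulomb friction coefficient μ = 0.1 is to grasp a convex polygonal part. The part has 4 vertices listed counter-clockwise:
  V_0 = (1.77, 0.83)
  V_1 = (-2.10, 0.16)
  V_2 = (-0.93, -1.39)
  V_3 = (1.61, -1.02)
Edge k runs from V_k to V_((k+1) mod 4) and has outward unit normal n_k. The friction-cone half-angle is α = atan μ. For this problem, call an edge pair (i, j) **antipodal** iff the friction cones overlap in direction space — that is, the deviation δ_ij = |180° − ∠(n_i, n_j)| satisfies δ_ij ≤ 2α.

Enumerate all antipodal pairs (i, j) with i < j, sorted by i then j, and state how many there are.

count = 1; pairs: (0,2)

α = atan 0.1 = 5.71°;  2α = 11.42°
n_0 = (-0.1706, +0.9853)
n_1 = (-0.7981, -0.6025)
n_2 = (+0.1441, -0.9896)
n_3 = (+0.9963, -0.0862)
  (0,1): δ = 62.78°  ·
  (0,2): δ = 1.53°  ✓
  (0,3): δ = 75.23°  ·
  (1,2): δ = 118.76°  ·
  (1,3): δ = 41.99°  ·
  (2,3): δ = 103.23°  ·
antipodal pairs: 1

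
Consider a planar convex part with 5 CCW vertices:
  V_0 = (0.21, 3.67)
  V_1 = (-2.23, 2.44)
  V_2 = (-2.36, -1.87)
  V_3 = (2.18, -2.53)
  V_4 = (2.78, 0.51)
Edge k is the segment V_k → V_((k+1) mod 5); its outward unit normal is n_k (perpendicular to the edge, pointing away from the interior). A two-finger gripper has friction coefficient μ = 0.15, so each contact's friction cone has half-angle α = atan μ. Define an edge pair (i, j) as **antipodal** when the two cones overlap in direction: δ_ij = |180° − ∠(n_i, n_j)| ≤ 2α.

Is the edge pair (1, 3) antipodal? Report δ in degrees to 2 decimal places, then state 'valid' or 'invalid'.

δ = 9.44°, valid

α = atan 0.15 = 8.53°;  2α = 17.06°
edge 1: e_1 = (-0.13, -4.31);  n_1 = (-0.9995, +0.0301)
edge 3: e_3 = (+0.60, +3.04);  n_3 = (+0.9811, -0.1936)
∠(n_1, n_3) = 170.56°
δ = |180° − 170.56°| = 9.44°
9.44° ≤ 2α = 17.06°  →  valid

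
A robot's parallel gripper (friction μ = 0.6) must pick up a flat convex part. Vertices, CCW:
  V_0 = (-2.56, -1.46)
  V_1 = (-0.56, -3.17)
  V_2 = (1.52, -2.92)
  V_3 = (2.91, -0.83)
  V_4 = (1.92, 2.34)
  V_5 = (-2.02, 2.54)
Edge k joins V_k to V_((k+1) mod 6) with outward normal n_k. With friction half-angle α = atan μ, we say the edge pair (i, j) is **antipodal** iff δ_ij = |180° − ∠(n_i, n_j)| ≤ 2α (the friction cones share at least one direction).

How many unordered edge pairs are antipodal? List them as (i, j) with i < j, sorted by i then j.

count = 6; pairs: (0,3), (0,4), (1,4), (2,4), (2,5), (3,5)

α = atan 0.6 = 30.96°;  2α = 61.93°
n_0 = (-0.6499, -0.7601)
n_1 = (+0.1193, -0.9929)
n_2 = (+0.8327, -0.5538)
n_3 = (+0.9545, +0.2981)
n_4 = (+0.0507, +0.9987)
n_5 = (-0.9910, +0.1338)
  (0,1): δ = 132.62°  ·
  (0,2): δ = 83.10°  ·
  (0,3): δ = 32.13°  ✓
  (0,4): δ = 37.62°  ✓
  (0,5): δ = 122.84°  ·
  (1,2): δ = 130.48°  ·
  (1,3): δ = 79.51°  ·
  (1,4): δ = 9.76°  ✓
  (1,5): δ = 75.46°  ·
  (2,3): δ = 129.03°  ·
  (2,4): δ = 59.28°  ✓
  (2,5): δ = 25.94°  ✓
  (3,4): δ = 110.25°  ·
  (3,5): δ = 25.03°  ✓
  (4,5): δ = 94.78°  ·
antipodal pairs: 6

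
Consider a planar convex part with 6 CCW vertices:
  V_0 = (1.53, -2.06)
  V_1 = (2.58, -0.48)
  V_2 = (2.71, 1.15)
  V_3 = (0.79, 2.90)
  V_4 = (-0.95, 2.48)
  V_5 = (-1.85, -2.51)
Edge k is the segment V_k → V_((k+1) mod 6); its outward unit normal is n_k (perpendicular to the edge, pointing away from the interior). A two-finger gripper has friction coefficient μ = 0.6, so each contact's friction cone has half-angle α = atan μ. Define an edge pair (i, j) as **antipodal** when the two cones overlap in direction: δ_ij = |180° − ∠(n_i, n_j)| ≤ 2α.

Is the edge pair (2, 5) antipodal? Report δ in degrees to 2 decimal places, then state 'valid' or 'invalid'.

δ = 49.93°, valid

α = atan 0.6 = 30.96°;  2α = 61.93°
edge 2: e_2 = (-1.92, +1.75);  n_2 = (+0.6736, +0.7391)
edge 5: e_5 = (+3.38, +0.45);  n_5 = (+0.1320, -0.9913)
∠(n_2, n_5) = 130.07°
δ = |180° − 130.07°| = 49.93°
49.93° ≤ 2α = 61.93°  →  valid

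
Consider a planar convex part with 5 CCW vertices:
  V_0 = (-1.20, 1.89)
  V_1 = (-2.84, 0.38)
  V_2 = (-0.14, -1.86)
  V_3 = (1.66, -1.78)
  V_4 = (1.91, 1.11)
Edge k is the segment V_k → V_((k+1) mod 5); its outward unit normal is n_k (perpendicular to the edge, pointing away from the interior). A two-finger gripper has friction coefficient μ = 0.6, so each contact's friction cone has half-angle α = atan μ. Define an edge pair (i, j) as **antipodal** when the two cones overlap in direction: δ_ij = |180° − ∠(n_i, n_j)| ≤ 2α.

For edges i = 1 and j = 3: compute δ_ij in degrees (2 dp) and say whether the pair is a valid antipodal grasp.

δ = 55.26°, valid

α = atan 0.6 = 30.96°;  2α = 61.93°
edge 1: e_1 = (+2.70, -2.24);  n_1 = (-0.6385, -0.7696)
edge 3: e_3 = (+0.25, +2.89);  n_3 = (+0.9963, -0.0862)
∠(n_1, n_3) = 124.74°
δ = |180° − 124.74°| = 55.26°
55.26° ≤ 2α = 61.93°  →  valid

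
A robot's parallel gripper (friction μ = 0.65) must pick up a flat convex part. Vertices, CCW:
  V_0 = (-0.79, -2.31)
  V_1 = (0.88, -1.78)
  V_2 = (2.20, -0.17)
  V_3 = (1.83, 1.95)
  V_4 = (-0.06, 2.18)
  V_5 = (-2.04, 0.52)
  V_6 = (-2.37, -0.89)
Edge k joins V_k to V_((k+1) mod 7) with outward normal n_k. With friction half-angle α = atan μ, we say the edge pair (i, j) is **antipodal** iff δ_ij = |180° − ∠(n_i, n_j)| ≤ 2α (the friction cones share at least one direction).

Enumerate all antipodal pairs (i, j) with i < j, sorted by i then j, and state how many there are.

count = 10; pairs: (0,3), (0,4), (0,5), (1,3), (1,4), (1,5), (2,4), (2,5), (2,6), (3,6)

α = atan 0.65 = 33.02°;  2α = 66.05°
n_0 = (+0.3025, -0.9532)
n_1 = (+0.7733, -0.6340)
n_2 = (+0.9851, +0.1719)
n_3 = (+0.1208, +0.9927)
n_4 = (-0.6425, +0.7663)
n_5 = (-0.9737, +0.2279)
n_6 = (-0.6684, -0.7438)
  (0,1): δ = 146.96°  ·
  (0,2): δ = 97.71°  ·
  (0,3): δ = 24.55°  ✓
  (0,4): δ = 22.37°  ✓
  (0,5): δ = 59.22°  ✓
  (0,6): δ = 120.45°  ·
  (1,2): δ = 130.75°  ·
  (1,3): δ = 57.59°  ✓
  (1,4): δ = 10.68°  ✓
  (1,5): δ = 26.17°  ✓
  (1,6): δ = 87.40°  ·
  (2,3): δ = 106.84°  ·
  (2,4): δ = 59.92°  ✓
  (2,5): δ = 23.07°  ✓
  (2,6): δ = 38.15°  ✓
  (3,4): δ = 133.09°  ·
  (3,5): δ = 96.23°  ·
  (3,6): δ = 35.01°  ✓
  (4,5): δ = 143.15°  ·
  (4,6): δ = 81.92°  ·
  (5,6): δ = 118.77°  ·
antipodal pairs: 10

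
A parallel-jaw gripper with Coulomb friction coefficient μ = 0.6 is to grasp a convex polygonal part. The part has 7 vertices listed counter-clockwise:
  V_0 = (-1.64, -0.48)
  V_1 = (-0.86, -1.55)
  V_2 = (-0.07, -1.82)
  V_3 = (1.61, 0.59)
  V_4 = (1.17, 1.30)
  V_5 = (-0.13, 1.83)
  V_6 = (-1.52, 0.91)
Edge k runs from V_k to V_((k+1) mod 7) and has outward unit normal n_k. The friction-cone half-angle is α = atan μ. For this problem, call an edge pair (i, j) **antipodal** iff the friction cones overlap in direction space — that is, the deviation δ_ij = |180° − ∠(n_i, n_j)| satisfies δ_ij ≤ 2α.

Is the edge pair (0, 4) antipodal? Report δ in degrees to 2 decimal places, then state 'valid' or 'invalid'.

δ = 31.73°, valid

α = atan 0.6 = 30.96°;  2α = 61.93°
edge 0: e_0 = (+0.78, -1.07);  n_0 = (-0.8081, -0.5891)
edge 4: e_4 = (-1.30, +0.53);  n_4 = (+0.3775, +0.9260)
∠(n_0, n_4) = 148.27°
δ = |180° − 148.27°| = 31.73°
31.73° ≤ 2α = 61.93°  →  valid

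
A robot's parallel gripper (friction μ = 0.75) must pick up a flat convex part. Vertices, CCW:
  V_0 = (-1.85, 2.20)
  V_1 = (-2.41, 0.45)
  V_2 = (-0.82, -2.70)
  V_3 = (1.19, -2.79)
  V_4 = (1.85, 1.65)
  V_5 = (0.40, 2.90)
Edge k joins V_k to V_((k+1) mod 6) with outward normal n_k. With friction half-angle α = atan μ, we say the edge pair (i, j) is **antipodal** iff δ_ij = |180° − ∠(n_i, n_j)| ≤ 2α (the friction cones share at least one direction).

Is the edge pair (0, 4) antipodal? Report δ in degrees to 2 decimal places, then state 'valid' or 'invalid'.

α = atan 0.75 = 36.87°;  2α = 73.74°
edge 0: e_0 = (-0.56, -1.75);  n_0 = (-0.9524, +0.3048)
edge 4: e_4 = (-1.45, +1.25);  n_4 = (+0.6529, +0.7574)
∠(n_0, n_4) = 113.02°
δ = |180° − 113.02°| = 66.98°
66.98° ≤ 2α = 73.74°  →  valid

δ = 66.98°, valid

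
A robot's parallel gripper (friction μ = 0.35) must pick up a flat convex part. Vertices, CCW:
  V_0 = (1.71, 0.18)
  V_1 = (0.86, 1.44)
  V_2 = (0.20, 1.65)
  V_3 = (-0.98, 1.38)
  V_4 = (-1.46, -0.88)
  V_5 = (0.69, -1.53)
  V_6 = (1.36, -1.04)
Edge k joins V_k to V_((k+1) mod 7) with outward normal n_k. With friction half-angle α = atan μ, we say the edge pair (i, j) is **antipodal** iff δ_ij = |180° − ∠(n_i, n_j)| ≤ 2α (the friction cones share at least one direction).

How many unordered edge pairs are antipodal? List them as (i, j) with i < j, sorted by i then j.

α = atan 0.35 = 19.29°;  2α = 38.58°
n_0 = (+0.8290, +0.5592)
n_1 = (+0.3032, +0.9529)
n_2 = (-0.2230, +0.9748)
n_3 = (-0.9782, +0.2078)
n_4 = (-0.2894, -0.9572)
n_5 = (+0.5903, -0.8072)
n_6 = (+0.9612, -0.2758)
  (0,1): δ = 141.65°  ·
  (0,2): δ = 111.12°  ·
  (0,3): δ = 45.99°  ·
  (0,4): δ = 39.17°  ·
  (0,5): δ = 92.18°  ·
  (0,6): δ = 129.99°  ·
  (1,2): δ = 149.46°  ·
  (1,3): δ = 84.34°  ·
  (1,4): δ = 0.83°  ✓
  (1,5): δ = 53.83°  ·
  (1,6): δ = 91.64°  ·
  (2,3): δ = 114.88°  ·
  (2,4): δ = 29.71°  ✓
  (2,5): δ = 23.29°  ✓
  (2,6): δ = 61.10°  ·
  (3,4): δ = 94.83°  ·
  (3,5): δ = 41.83°  ·
  (3,6): δ = 4.02°  ✓
  (4,5): δ = 127.00°  ·
  (4,6): δ = 89.19°  ·
  (5,6): δ = 142.19°  ·
antipodal pairs: 4

count = 4; pairs: (1,4), (2,4), (2,5), (3,6)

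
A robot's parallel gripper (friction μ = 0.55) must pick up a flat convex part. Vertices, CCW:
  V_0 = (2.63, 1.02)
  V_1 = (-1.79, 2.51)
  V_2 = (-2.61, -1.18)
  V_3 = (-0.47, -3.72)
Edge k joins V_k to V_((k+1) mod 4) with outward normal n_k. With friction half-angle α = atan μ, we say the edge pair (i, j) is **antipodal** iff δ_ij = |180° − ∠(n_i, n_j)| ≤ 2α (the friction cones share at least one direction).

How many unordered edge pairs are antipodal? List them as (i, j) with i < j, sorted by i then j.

α = atan 0.55 = 28.81°;  2α = 57.62°
n_0 = (+0.3194, +0.9476)
n_1 = (-0.9762, +0.2169)
n_2 = (-0.7648, -0.6443)
n_3 = (+0.8369, -0.5473)
  (0,1): δ = 83.90°  ·
  (0,2): δ = 31.26°  ✓
  (0,3): δ = 75.44°  ·
  (1,2): δ = 127.36°  ·
  (1,3): δ = 20.66°  ✓
  (2,3): δ = 73.30°  ·
antipodal pairs: 2

count = 2; pairs: (0,2), (1,3)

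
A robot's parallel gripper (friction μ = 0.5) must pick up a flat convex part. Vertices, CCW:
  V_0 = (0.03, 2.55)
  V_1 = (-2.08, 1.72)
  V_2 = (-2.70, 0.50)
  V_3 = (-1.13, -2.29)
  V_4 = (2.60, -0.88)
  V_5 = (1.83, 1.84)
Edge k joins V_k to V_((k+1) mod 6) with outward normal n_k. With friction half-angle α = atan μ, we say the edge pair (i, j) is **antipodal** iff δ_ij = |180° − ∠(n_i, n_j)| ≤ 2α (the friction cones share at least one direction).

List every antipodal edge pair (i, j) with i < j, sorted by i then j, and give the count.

α = atan 0.5 = 26.57°;  2α = 53.13°
n_0 = (-0.3661, +0.9306)
n_1 = (-0.8915, +0.4530)
n_2 = (-0.8715, -0.4904)
n_3 = (+0.3536, -0.9354)
n_4 = (+0.9622, +0.2724)
n_5 = (+0.3669, +0.9302)
  (0,1): δ = 138.41°  ·
  (0,2): δ = 82.11°  ·
  (0,3): δ = 0.77°  ✓
  (0,4): δ = 84.33°  ·
  (0,5): δ = 137.00°  ·
  (1,2): δ = 123.69°  ·
  (1,3): δ = 42.35°  ✓
  (1,4): δ = 42.75°  ✓
  (1,5): δ = 95.41°  ·
  (2,3): δ = 98.66°  ·
  (2,4): δ = 13.56°  ✓
  (2,5): δ = 39.11°  ✓
  (3,4): δ = 94.90°  ·
  (3,5): δ = 42.23°  ✓
  (4,5): δ = 127.33°  ·
antipodal pairs: 6

count = 6; pairs: (0,3), (1,3), (1,4), (2,4), (2,5), (3,5)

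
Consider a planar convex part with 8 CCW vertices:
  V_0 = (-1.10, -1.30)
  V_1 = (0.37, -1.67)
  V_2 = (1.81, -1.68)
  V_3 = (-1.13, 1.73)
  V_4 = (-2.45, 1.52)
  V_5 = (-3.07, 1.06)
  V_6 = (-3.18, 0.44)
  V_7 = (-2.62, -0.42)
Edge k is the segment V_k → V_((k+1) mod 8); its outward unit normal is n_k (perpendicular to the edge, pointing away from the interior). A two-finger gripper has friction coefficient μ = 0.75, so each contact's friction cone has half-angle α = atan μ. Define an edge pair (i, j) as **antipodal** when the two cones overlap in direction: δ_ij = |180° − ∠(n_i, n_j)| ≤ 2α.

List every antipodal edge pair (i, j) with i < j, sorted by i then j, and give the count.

α = atan 0.75 = 36.87°;  2α = 73.74°
n_0 = (-0.2441, -0.9698)
n_1 = (-0.0069, -1.0000)
n_2 = (+0.7574, +0.6530)
n_3 = (-0.1571, +0.9876)
n_4 = (-0.5958, +0.8031)
n_5 = (-0.9846, +0.1747)
n_6 = (-0.8380, -0.5457)
n_7 = (-0.5010, -0.8654)
  (0,1): δ = 166.27°  ·
  (0,2): δ = 35.11°  ✓
  (0,3): δ = 23.17°  ✓
  (0,4): δ = 50.70°  ✓
  (0,5): δ = 94.07°  ·
  (0,6): δ = 137.20°  ·
  (0,7): δ = 164.06°  ·
  (1,2): δ = 48.84°  ✓
  (1,3): δ = 9.44°  ✓
  (1,4): δ = 36.97°  ✓
  (1,5): δ = 80.34°  ·
  (1,6): δ = 123.47°  ·
  (1,7): δ = 150.33°  ·
  (2,3): δ = 121.73°  ·
  (2,4): δ = 94.19°  ·
  (2,5): δ = 50.83°  ✓
  (2,6): δ = 7.70°  ✓
  (2,7): δ = 19.16°  ✓
  (3,4): δ = 152.47°  ·
  (3,5): δ = 109.10°  ·
  (3,6): δ = 65.97°  ✓
  (3,7): δ = 39.11°  ✓
  (4,5): δ = 136.63°  ·
  (4,6): δ = 93.50°  ·
  (4,7): δ = 66.64°  ✓
  (5,6): δ = 136.87°  ·
  (5,7): δ = 110.01°  ·
  (6,7): δ = 153.14°  ·
antipodal pairs: 12

count = 12; pairs: (0,2), (0,3), (0,4), (1,2), (1,3), (1,4), (2,5), (2,6), (2,7), (3,6), (3,7), (4,7)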